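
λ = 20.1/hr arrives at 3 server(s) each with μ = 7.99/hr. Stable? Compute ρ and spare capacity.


Total capacity cμ = 3·7.99 = 23.97/hr
ρ = λ/(cμ) = 20.1/23.97 = 0.8385
Stable ⇔ ρ < 1: YES
Spare capacity = cμ − λ = 23.97 − 20.1 = 3.87/hr

Final: ρ = 0.8385; stable; margin = 3.87/hr


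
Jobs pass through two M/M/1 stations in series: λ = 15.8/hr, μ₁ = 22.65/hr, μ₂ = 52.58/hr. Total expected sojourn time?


Each node sees arrival rate λ = 15.8/hr (tandem ⇒ throughput preserved).
W₁ = 1/(μ₁−λ) = 1/(22.65−15.8) = 0.14599 hr
W₂ = 1/(μ₂−λ) = 1/(52.58−15.8) = 0.02719 hr
W_total = W₁ + W₂ = 0.14599 + 0.02719 = 0.17317 hr

Final: 0.17317 hr


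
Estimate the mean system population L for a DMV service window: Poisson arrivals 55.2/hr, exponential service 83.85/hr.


ρ = λ/μ = 55.2/83.85 = 0.6583
L = ρ/(1−ρ) = 0.6583/(1 − 0.6583) = 0.6583/0.3417 = 1.9267

Final: 1.9267


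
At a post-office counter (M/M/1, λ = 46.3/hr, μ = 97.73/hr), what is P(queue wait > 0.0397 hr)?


ρ = 46.3/97.73 = 0.4738
P(Wq > t) = ρ·e^{−(μ−λ)t} = 0.4738·e^{−2.0418}
= 0.4738·0.129799 = 0.061493

Final: 0.061493


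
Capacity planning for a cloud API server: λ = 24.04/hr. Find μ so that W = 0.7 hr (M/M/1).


W = 1/(μ−λ) ⇒ μ − λ = 1/W = 1/0.7 = 1.4286
μ = λ + 1/W = 24.04 + 1.4286 = 25.4686 per hr

Final: 25.4686 /hr


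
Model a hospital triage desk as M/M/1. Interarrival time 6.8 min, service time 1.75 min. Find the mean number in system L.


λ = 60/6.8 = 8.8235 /hr
μ = 60/1.75 = 34.2857 /hr
ρ = λ/μ = 8.8235/34.2857 = 0.2574
L = ρ/(1−ρ) = 0.2574/0.7426 = 0.3465

Final: 0.3465


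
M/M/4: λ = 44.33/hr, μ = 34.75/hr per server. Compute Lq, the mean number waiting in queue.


a = λ/μ = 1.2757; ρ = a/4 = 0.3189
P₀ = 0.277980
Lq = P₀·a^c·ρ / (c!·(1−ρ)²) = 0.277980·2.64833·0.3189/(24·0.46387)
= 0.02109

Final: 0.02109


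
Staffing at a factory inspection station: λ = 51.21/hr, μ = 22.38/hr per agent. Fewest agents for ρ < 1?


Stability requires cμ > λ ⇔ c > λ/μ.
λ/μ = 51.21/22.38 = 2.2882
Minimum integer c = ⌊2.2882⌋ + 1 = 3
Check: 3·22.38 = 67.14 > 51.21, while 2·22.38 = 44.76 ≤ 51.21

Final: 3 servers


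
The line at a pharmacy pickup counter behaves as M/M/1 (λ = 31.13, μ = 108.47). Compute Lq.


ρ = 31.13/108.47 = 0.2870
Lq = ρ²/(1−ρ) = 0.08236/0.7130 = 0.1155

Final: 0.1155


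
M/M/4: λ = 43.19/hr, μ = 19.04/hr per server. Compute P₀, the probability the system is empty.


a = λ/μ = 43.19/19.04 = 2.2684; ρ = a/c = 0.5671
Σ_{k=0}^{3} a^k/k! (terms k=0..3) = 1.00000 + 2.26838 + 2.57278 + 1.94535 = 7.78651
Tail: a^4/(4!(1−ρ)) = 26.47677/(24·0.4329) = 2.54837
P₀ = 1/(7.78651 + 2.54837) = 1/10.33488 = 0.096760

Final: 0.096760


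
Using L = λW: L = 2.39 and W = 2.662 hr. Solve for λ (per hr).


λ = L/W = 2.39/2.662 = 0.8978 /hr

Final: 0.8978 /hr


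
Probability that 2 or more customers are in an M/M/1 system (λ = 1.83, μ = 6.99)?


ρ = 1.83/6.99 = 0.2618
P(N ≥ n) = ρ^n = 0.2618^2 = 0.068541

Final: 0.068541


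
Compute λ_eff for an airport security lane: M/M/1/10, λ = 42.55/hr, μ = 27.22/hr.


ρ = 1.5632; P_K = (1−ρ)ρ^10/(1−ρ^11) = 0.362947
λ_eff = λ(1 − P_K) = 42.55·(1 − 0.362947) = 42.55·0.637053 = 27.1066 /hr

Final: 27.1066 /hr


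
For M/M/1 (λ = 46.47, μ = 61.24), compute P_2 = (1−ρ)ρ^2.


ρ = 46.47/61.24 = 0.7588
P_n = (1−ρ)·ρ^n = (1 − 0.7588)·0.7588^2 = 0.2412·0.575804 = 0.138874

Final: 0.138874


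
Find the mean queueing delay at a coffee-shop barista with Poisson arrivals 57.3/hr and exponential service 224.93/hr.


ρ = 57.3/224.93 = 0.2547
Wq = ρ/(μ−λ) = 0.2547/(224.93 − 57.3) = 0.2547/167.63 = 0.001520 hr

Final: 0.001520 hr


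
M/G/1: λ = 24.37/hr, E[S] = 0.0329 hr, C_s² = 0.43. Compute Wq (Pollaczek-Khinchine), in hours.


ρ = λ·E[S] = 24.37·0.0329 = 0.8018
E[S²] = E[S]²(1+C_s²) = 0.0329²·(1+0.43) = 0.001548
Wq = λ·E[S²]/(2(1−ρ)) = 24.37·0.001548/(2·0.1982) = 0.09515 hr

Final: 0.09515 hr


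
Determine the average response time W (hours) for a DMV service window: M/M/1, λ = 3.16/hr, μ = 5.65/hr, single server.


W = 1/(μ−λ) = 1/(5.65 − 3.16) = 1/2.49 = 0.4016 hr

Final: 0.4016 hr


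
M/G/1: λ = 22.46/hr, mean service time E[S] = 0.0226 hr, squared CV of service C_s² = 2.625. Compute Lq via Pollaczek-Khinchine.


ρ = λ·E[S] = 22.46·0.0226 = 0.5076
Lq = ρ²(1+C_s²)/(2(1−ρ)) = 0.2577·(1+2.625)/(2·0.4924)
= 0.2577·3.6250/0.9848 = 0.94840

Final: 0.94840


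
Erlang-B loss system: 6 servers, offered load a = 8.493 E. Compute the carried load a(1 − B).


B(6,8.493) = 0.415686 (Erlang-B)
Carried load = a(1 − B) = 8.493·(1 − 0.415686) = 8.493·0.584314 = 4.9626 E

Final: 4.9626 Erlangs


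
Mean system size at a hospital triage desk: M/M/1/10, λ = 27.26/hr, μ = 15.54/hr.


ρ = 27.26/15.54 = 1.7542
L = ρ[1 − (K+1)ρ^K + Kρ^(K+1)] / [(1−ρ)(1−ρ^(K+1))]
Numerator: 1.7542·(1 − 11·275.897884 + 10·483.975311) = 3167.837200
Denominator: (-0.7542)·(-482.975311) = 364.251650
L = 3167.837200/364.251650 = 8.6968

Final: 8.6968


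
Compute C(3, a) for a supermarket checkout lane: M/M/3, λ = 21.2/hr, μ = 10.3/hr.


a = λ/μ = 2.0583; ρ = a/3 = 0.6861
P₀ = 0.101979 (from M/M/c formula)
C(c,a) = [a^c/(c!(1−ρ))]·P₀ = [8.71959/(6·0.3139)]·0.101979
= 4.62947·0.101979 = 0.472110

Final: 0.472110


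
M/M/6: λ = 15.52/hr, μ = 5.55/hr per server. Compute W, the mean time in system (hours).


a = 2.7964; ρ = 0.4661; P₀ = 0.060359
Lq = P₀·a^c·ρ/(c!(1−ρ)²) = 0.06553
Wq = Lq/λ = 0.06553/15.52 = 0.004223 hr
W = Wq + 1/μ = 0.004223 + 0.18018 = 0.18440 hr

Final: 0.18440 hr


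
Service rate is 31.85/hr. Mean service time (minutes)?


Mean service time = 1/μ = 1/31.85 hour = 0.03140 hour
In minutes: 0.03140 × 60 = 1.8838 min

Final: 1.8838 min


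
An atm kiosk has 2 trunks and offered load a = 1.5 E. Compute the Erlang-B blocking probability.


B(c,a) = (a^c/c!) / Σ_{k=0}^{c} a^k/k!
a^2/2! = 1.125000
Σ terms (k=0..2): 1.00000 + 1.50000 + 1.12500 = 3.625000
B = 1.125000/3.625000 = 0.310345

Final: 0.310345


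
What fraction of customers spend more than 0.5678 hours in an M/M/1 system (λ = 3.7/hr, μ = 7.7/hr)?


W ~ Exponential(μ−λ) for M/M/1.
μ − λ = 7.7 − 3.7 = 4.0000
P(W > t) = e^{−(μ−λ)t} = e^{−2.2712} = 0.103188

Final: 0.103188


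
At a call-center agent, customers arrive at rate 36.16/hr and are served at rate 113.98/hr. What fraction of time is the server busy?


ρ = λ/μ = 36.16/113.98 = 0.3172

Final: 0.3172


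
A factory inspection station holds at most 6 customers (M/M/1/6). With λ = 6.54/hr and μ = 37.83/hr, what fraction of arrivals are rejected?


ρ = λ/μ = 6.54/37.83 = 0.1729
P_K = (1−ρ)ρ^K/(1−ρ^(K+1)) = (0.8271·0.00002670)/(1 − 0.000004615)
= 0.00002208/0.999995 = 0.00002208

Final: 0.00002208


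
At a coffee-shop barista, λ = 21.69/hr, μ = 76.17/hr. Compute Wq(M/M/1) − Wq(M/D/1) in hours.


ρ = 21.69/76.17 = 0.2848
Wq(M/M/1) = ρ/(μ−λ) = 0.2848/54.48 = 0.005227 hr
Wq(M/D/1) = ρ/(2(μ−λ)) = 0.002613 hr
Savings = 0.005227 − 0.002613 = 0.002613 hr

Final: 0.002613 hr


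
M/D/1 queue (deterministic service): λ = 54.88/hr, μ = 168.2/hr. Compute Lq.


ρ = 54.88/168.2 = 0.3263
M/D/1: Lq = ρ²/(2(1−ρ)) = 0.1065/(2·0.6737) = 0.07901

Final: 0.07901


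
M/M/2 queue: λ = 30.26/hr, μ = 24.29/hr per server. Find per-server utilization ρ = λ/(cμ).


ρ = λ/(cμ) = 30.26/(2·24.29) = 30.26/48.58 = 0.6229

Final: 0.6229


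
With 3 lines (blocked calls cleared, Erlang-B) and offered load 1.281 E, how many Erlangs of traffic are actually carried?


B(3,1.281) = 0.101496 (Erlang-B)
Carried load = a(1 − B) = 1.281·(1 − 0.101496) = 1.281·0.898504 = 1.1510 E

Final: 1.1510 Erlangs


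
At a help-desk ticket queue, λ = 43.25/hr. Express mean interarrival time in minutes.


Mean interarrival time = 1/λ = 1/43.25 hour = 0.02312 hour
In minutes: 0.02312 × 60 = 1.3873 min

Final: 1.3873 min


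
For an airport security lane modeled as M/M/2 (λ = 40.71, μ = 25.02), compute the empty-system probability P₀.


a = λ/μ = 40.71/25.02 = 1.6271; ρ = a/c = 0.8135
Σ_{k=0}^{1} a^k/k! (terms k=0..1) = 1.00000 + 1.62710 = 2.62710
Tail: a^2/(2!(1−ρ)) = 2.64745/(2·0.1865) = 7.09959
P₀ = 1/(2.62710 + 7.09959) = 1/9.72669 = 0.102810

Final: 0.102810


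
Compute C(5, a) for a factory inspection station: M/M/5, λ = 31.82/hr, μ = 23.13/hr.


a = λ/μ = 1.3757; ρ = a/5 = 0.2751
P₀ = 0.252410 (from M/M/c formula)
C(c,a) = [a^c/(c!(1−ρ))]·P₀ = [4.92746/(120·0.7249)]·0.252410
= 0.05665·0.252410 = 0.014299

Final: 0.014299


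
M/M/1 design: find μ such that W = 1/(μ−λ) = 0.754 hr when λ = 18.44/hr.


W = 1/(μ−λ) ⇒ μ − λ = 1/W = 1/0.754 = 1.3263
μ = λ + 1/W = 18.44 + 1.3263 = 19.7663 per hr

Final: 19.7663 /hr


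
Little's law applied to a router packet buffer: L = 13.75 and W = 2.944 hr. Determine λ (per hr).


λ = L/W = 13.75/2.944 = 4.6705 /hr

Final: 4.6705 /hr


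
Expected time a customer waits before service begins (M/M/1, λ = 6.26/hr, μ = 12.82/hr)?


ρ = 6.26/12.82 = 0.4883
Wq = ρ/(μ−λ) = 0.4883/(12.82 − 6.26) = 0.4883/6.56 = 0.07444 hr

Final: 0.07444 hr


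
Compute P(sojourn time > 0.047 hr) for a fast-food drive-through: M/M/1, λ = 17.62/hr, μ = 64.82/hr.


W ~ Exponential(μ−λ) for M/M/1.
μ − λ = 64.82 − 17.62 = 47.2000
P(W > t) = e^{−(μ−λ)t} = e^{−2.2184} = 0.108783

Final: 0.108783


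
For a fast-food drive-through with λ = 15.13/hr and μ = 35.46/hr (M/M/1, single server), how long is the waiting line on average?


ρ = 15.13/35.46 = 0.4267
Lq = ρ²/(1−ρ) = 0.1821/0.5733 = 0.3175

Final: 0.3175


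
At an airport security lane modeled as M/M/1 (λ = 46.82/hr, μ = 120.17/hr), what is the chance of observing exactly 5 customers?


ρ = 46.82/120.17 = 0.3896
P_n = (1−ρ)·ρ^n = (1 − 0.3896)·0.3896^5 = 0.6104·0.008978 = 0.005480

Final: 0.005480


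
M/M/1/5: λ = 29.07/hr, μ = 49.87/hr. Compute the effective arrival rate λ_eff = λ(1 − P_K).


ρ = 0.5829; P_K = (1−ρ)ρ^5/(1−ρ^6) = 0.029217
λ_eff = λ(1 − P_K) = 29.07·(1 − 0.029217) = 29.07·0.970783 = 28.2207 /hr

Final: 28.2207 /hr


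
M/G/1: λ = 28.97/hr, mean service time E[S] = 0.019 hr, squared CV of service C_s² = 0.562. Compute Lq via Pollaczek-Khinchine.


ρ = λ·E[S] = 28.97·0.019 = 0.5504
Lq = ρ²(1+C_s²)/(2(1−ρ)) = 0.3030·(1+0.562)/(2·0.4496)
= 0.3030·1.5620/0.8991 = 0.52633

Final: 0.52633


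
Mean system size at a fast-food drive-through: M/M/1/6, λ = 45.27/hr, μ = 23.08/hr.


ρ = 45.27/23.08 = 1.9614
L = ρ[1 − (K+1)ρ^K + Kρ^(K+1)] / [(1−ρ)(1−ρ^(K+1))]
Numerator: 1.9614·(1 − 7·56.944022 + 6·111.692196) = 534.580290
Denominator: (-0.9614)·(-110.692196) = 106.423736
L = 534.580290/106.423736 = 5.0231

Final: 5.0231


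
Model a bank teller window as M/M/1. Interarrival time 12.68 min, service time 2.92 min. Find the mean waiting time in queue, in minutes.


λ = 60/12.68 = 4.7319 /hr
μ = 60/2.92 = 20.5479 /hr
ρ = λ/μ = 4.7319/20.5479 = 0.2303
Wq = ρ/(μ−λ) = 0.2303/(20.5479−4.7319) = 0.01456 hr
In minutes: 0.01456·60 = 0.8736 min

Final: 0.8736 min


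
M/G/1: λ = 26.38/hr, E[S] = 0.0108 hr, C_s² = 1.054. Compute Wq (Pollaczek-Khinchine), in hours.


ρ = λ·E[S] = 26.38·0.0108 = 0.2849
E[S²] = E[S]²(1+C_s²) = 0.0108²·(1+1.054) = 0.0002396
Wq = λ·E[S²]/(2(1−ρ)) = 26.38·0.0002396/(2·0.7151) = 0.004419 hr

Final: 0.004419 hr


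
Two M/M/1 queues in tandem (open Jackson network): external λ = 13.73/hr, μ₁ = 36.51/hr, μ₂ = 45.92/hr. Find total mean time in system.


Each node sees arrival rate λ = 13.73/hr (tandem ⇒ throughput preserved).
W₁ = 1/(μ₁−λ) = 1/(36.51−13.73) = 0.04390 hr
W₂ = 1/(μ₂−λ) = 1/(45.92−13.73) = 0.03107 hr
W_total = W₁ + W₂ = 0.04390 + 0.03107 = 0.07496 hr

Final: 0.07496 hr


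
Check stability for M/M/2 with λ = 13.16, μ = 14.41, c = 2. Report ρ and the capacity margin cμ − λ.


Total capacity cμ = 2·14.41 = 28.82/hr
ρ = λ/(cμ) = 13.16/28.82 = 0.4566
Stable ⇔ ρ < 1: YES
Spare capacity = cμ − λ = 28.82 − 13.16 = 15.66/hr

Final: ρ = 0.4566; stable; margin = 15.66/hr


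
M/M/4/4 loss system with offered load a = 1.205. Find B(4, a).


B(c,a) = (a^c/c!) / Σ_{k=0}^{c} a^k/k!
a^4/4! = 0.087849
Σ terms (k=0..4): 1.00000 + 1.20500 + 0.72601 + 0.29162 + 0.08785 = 3.310477
B = 0.087849/3.310477 = 0.026537

Final: 0.026537


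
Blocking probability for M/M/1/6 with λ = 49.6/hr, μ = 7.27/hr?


ρ = λ/μ = 49.6/7.27 = 6.8226
P_K = (1−ρ)ρ^K/(1−ρ^(K+1)) = (-5.8226·100851.786042)/(1 − 688067.206010)
= -587215.419967/-688066.206010 = 0.853429

Final: 0.853429


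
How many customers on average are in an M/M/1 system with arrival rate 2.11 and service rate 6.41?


ρ = λ/μ = 2.11/6.41 = 0.3292
L = ρ/(1−ρ) = 0.3292/(1 − 0.3292) = 0.3292/0.6708 = 0.4907

Final: 0.4907


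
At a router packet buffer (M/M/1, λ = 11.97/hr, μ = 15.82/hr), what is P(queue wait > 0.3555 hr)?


ρ = 11.97/15.82 = 0.7566
P(Wq > t) = ρ·e^{−(μ−λ)t} = 0.7566·e^{−1.3687}
= 0.7566·0.254444 = 0.192522

Final: 0.192522


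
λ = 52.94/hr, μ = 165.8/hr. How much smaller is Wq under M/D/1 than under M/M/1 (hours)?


ρ = 52.94/165.8 = 0.3193
Wq(M/M/1) = ρ/(μ−λ) = 0.3193/112.86 = 0.002829 hr
Wq(M/D/1) = ρ/(2(μ−λ)) = 0.001415 hr
Savings = 0.002829 − 0.001415 = 0.001415 hr

Final: 0.001415 hr


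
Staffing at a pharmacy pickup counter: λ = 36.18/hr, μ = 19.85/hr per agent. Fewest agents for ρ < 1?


Stability requires cμ > λ ⇔ c > λ/μ.
λ/μ = 36.18/19.85 = 1.8227
Minimum integer c = ⌊1.8227⌋ + 1 = 2
Check: 2·19.85 = 39.70 > 36.18, while 1·19.85 = 19.85 ≤ 36.18

Final: 2 servers


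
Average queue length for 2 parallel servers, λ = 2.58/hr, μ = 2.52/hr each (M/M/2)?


a = λ/μ = 1.0238; ρ = a/2 = 0.5119
P₀ = 0.322835
Lq = P₀·a^c·ρ / (c!·(1−ρ)²) = 0.322835·1.04819·0.5119/(2·0.23824)
= 0.36355

Final: 0.36355


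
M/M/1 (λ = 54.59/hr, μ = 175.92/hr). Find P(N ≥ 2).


ρ = 54.59/175.92 = 0.3103
P(N ≥ n) = ρ^n = 0.3103^2 = 0.096293

Final: 0.096293


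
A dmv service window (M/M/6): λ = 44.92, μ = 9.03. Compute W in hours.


a = 4.9745; ρ = 0.8291; P₀ = 0.004697
Lq = P₀·a^c·ρ/(c!(1−ρ)²) = 2.80574
Wq = Lq/λ = 2.80574/44.92 = 0.06246 hr
W = Wq + 1/μ = 0.06246 + 0.11074 = 0.17320 hr

Final: 0.17320 hr


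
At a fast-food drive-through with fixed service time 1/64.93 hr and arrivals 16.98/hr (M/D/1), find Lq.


ρ = 16.98/64.93 = 0.2615
M/D/1: Lq = ρ²/(2(1−ρ)) = 0.06839/(2·0.7385) = 0.04630

Final: 0.04630


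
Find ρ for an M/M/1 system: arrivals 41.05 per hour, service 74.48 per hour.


ρ = λ/μ = 41.05/74.48 = 0.5512

Final: 0.5512


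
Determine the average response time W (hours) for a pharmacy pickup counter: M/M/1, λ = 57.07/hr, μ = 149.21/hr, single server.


W = 1/(μ−λ) = 1/(149.21 − 57.07) = 1/92.14 = 0.01085 hr

Final: 0.01085 hr


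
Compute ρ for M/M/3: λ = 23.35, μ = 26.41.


ρ = λ/(cμ) = 23.35/(3·26.41) = 23.35/79.23 = 0.2947

Final: 0.2947


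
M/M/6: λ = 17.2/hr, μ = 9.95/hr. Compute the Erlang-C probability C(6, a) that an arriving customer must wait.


a = λ/μ = 1.7286; ρ = a/6 = 0.2881
P₀ = 0.177418 (from M/M/c formula)
C(c,a) = [a^c/(c!(1−ρ))]·P₀ = [26.68285/(720·0.7119)]·0.177418
= 0.05206·0.177418 = 0.009236

Final: 0.009236


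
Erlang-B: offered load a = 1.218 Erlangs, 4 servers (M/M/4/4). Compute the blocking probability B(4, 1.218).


B(c,a) = (a^c/c!) / Σ_{k=0}^{c} a^k/k!
a^4/4! = 0.091702
Σ terms (k=0..4): 1.00000 + 1.21800 + 0.74176 + 0.30116 + 0.09170 = 3.352619
B = 0.091702/3.352619 = 0.027352

Final: 0.027352


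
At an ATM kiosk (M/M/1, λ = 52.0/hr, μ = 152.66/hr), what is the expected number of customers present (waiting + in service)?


ρ = λ/μ = 52.0/152.66 = 0.3406
L = ρ/(1−ρ) = 0.3406/(1 − 0.3406) = 0.3406/0.6594 = 0.5166

Final: 0.5166


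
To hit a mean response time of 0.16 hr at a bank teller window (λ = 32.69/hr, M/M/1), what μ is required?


W = 1/(μ−λ) ⇒ μ − λ = 1/W = 1/0.16 = 6.2500
μ = λ + 1/W = 32.69 + 6.2500 = 38.9400 per hr

Final: 38.9400 /hr


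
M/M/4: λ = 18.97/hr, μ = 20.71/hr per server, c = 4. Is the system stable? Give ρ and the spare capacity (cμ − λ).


Total capacity cμ = 4·20.71 = 82.84/hr
ρ = λ/(cμ) = 18.97/82.84 = 0.2290
Stable ⇔ ρ < 1: YES
Spare capacity = cμ − λ = 82.84 − 18.97 = 63.87/hr

Final: ρ = 0.2290; stable; margin = 63.87/hr


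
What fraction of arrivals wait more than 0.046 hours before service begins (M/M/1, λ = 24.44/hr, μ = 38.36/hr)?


ρ = 24.44/38.36 = 0.6371
P(Wq > t) = ρ·e^{−(μ−λ)t} = 0.6371·e^{−0.6403}
= 0.6371·0.527124 = 0.335842

Final: 0.335842


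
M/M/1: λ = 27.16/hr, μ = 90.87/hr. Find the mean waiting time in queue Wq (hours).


ρ = 27.16/90.87 = 0.2989
Wq = ρ/(μ−λ) = 0.2989/(90.87 − 27.16) = 0.2989/63.71 = 0.004691 hr

Final: 0.004691 hr


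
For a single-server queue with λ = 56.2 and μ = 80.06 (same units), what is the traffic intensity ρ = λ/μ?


ρ = λ/μ = 56.2/80.06 = 0.7020

Final: 0.7020


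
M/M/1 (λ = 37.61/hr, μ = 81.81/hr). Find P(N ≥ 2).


ρ = 37.61/81.81 = 0.4597
P(N ≥ n) = ρ^n = 0.4597^2 = 0.211346

Final: 0.211346


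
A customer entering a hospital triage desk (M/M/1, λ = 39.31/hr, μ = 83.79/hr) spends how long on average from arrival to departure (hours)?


W = 1/(μ−λ) = 1/(83.79 − 39.31) = 1/44.48 = 0.02248 hr

Final: 0.02248 hr


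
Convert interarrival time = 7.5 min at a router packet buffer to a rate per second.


λ = 1/(interarrival time) in consistent units.
1 second = 0.0166667 min, so λ = 0.0166667/7.5 = 0.002222 per second

Final: 0.002222 /sec


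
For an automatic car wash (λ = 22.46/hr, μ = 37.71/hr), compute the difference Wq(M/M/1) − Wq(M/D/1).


ρ = 22.46/37.71 = 0.5956
Wq(M/M/1) = ρ/(μ−λ) = 0.5956/15.25 = 0.03906 hr
Wq(M/D/1) = ρ/(2(μ−λ)) = 0.01953 hr
Savings = 0.03906 − 0.01953 = 0.01953 hr

Final: 0.01953 hr


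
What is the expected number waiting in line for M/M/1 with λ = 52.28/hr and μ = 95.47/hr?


ρ = 52.28/95.47 = 0.5476
Lq = ρ²/(1−ρ) = 0.2999/0.4524 = 0.6629

Final: 0.6629


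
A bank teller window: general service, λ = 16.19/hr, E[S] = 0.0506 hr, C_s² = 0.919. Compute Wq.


ρ = λ·E[S] = 16.19·0.0506 = 0.8192
E[S²] = E[S]²(1+C_s²) = 0.0506²·(1+0.919) = 0.004913
Wq = λ·E[S²]/(2(1−ρ)) = 16.19·0.004913/(2·0.1808) = 0.22000 hr

Final: 0.22000 hr


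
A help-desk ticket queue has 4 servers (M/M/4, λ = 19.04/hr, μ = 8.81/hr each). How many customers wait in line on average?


a = λ/μ = 2.1612; ρ = a/4 = 0.5403
P₀ = 0.109216
Lq = P₀·a^c·ρ / (c!·(1−ρ)²) = 0.109216·21.81545·0.5403/(24·0.21133)
= 0.25381

Final: 0.25381


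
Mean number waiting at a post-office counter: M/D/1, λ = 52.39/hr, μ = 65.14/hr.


ρ = 52.39/65.14 = 0.8043
M/D/1: Lq = ρ²/(2(1−ρ)) = 0.6468/(2·0.1957) = 1.65238

Final: 1.65238


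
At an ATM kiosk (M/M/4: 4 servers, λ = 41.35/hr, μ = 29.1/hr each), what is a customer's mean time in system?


a = 1.4210; ρ = 0.3552; P₀ = 0.239683
Lq = P₀·a^c·ρ/(c!(1−ρ)²) = 0.03479
Wq = Lq/λ = 0.03479/41.35 = 0.0008414 hr
W = Wq + 1/μ = 0.0008414 + 0.03436 = 0.03521 hr

Final: 0.03521 hr


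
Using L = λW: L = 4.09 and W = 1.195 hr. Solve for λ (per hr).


λ = L/W = 4.09/1.195 = 3.4226 /hr

Final: 3.4226 /hr


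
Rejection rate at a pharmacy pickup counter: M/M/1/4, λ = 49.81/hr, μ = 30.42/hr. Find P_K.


ρ = λ/μ = 49.81/30.42 = 1.6374
P_K = (1−ρ)ρ^K/(1−ρ^(K+1)) = (-0.6374·7.188352)/(1 − 11.770276)
= -4.581924/-10.770276 = 0.425423

Final: 0.425423


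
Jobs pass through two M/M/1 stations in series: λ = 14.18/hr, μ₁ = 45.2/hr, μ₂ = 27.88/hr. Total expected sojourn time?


Each node sees arrival rate λ = 14.18/hr (tandem ⇒ throughput preserved).
W₁ = 1/(μ₁−λ) = 1/(45.2−14.18) = 0.03224 hr
W₂ = 1/(μ₂−λ) = 1/(27.88−14.18) = 0.07299 hr
W_total = W₁ + W₂ = 0.03224 + 0.07299 = 0.10523 hr

Final: 0.10523 hr


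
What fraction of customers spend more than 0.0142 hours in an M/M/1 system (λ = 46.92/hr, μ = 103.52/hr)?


W ~ Exponential(μ−λ) for M/M/1.
μ − λ = 103.52 − 46.92 = 56.6000
P(W > t) = e^{−(μ−λ)t} = e^{−0.8037} = 0.447661

Final: 0.447661


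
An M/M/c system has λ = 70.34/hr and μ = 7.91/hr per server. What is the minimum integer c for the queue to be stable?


Stability requires cμ > λ ⇔ c > λ/μ.
λ/μ = 70.34/7.91 = 8.8925
Minimum integer c = ⌊8.8925⌋ + 1 = 9
Check: 9·7.91 = 71.19 > 70.34, while 8·7.91 = 63.28 ≤ 70.34

Final: 9 servers


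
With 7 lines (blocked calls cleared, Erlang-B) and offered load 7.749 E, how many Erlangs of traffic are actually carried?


B(7,7.749) = 0.293810 (Erlang-B)
Carried load = a(1 − B) = 7.749·(1 − 0.293810) = 7.749·0.706190 = 5.4723 E

Final: 5.4723 Erlangs


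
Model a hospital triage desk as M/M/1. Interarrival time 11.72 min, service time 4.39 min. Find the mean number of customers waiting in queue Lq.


λ = 60/11.72 = 5.1195 /hr
μ = 60/4.39 = 13.6674 /hr
ρ = λ/μ = 5.1195/13.6674 = 0.3746
Lq = ρ²/(1−ρ) = 0.1403/0.6254 = 0.2243

Final: 0.2243


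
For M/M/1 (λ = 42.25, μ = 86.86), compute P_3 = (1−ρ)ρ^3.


ρ = 42.25/86.86 = 0.4864
P_n = (1−ρ)·ρ^n = (1 − 0.4864)·0.4864^3 = 0.5136·0.115086 = 0.059106

Final: 0.059106


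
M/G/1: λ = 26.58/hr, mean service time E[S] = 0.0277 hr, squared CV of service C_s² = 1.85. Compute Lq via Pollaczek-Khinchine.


ρ = λ·E[S] = 26.58·0.0277 = 0.7363
Lq = ρ²(1+C_s²)/(2(1−ρ)) = 0.5421·(1+1.85)/(2·0.2637)
= 0.5421·2.8500/0.5275 = 2.92899

Final: 2.92899


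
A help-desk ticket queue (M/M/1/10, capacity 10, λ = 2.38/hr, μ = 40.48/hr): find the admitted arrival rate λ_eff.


ρ = 0.05879; P_K = (1−ρ)ρ^10/(1−ρ^11) = 4.646e-13
λ_eff = λ(1 − P_K) = 2.38·(1 − 4.646e-13) = 2.38·1.000000 = 2.3800 /hr

Final: 2.3800 /hr


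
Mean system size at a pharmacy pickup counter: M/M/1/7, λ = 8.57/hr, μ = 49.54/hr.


ρ = 8.57/49.54 = 0.1730
L = ρ[1 − (K+1)ρ^K + Kρ^(K+1)] / [(1−ρ)(1−ρ^(K+1))]
Numerator: 0.1730·(1 − 8·0.000004636 + 7·0.0000008020) = 0.172986
Denominator: (0.8270)·(0.999999) = 0.827008
L = 0.172986/0.827008 = 0.2092

Final: 0.2092


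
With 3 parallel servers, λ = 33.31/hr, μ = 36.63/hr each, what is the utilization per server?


ρ = λ/(cμ) = 33.31/(3·36.63) = 33.31/109.89 = 0.3031

Final: 0.3031


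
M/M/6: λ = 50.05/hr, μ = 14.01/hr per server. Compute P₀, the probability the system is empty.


a = λ/μ = 50.05/14.01 = 3.5724; ρ = a/c = 0.5954
Σ_{k=0}^{5} a^k/k! (terms k=0..5) = 1.00000 + 3.57245 + 6.38119 + 7.59883 + 6.78660 + 4.84896 = 30.18803
Tail: a^6/(6!(1−ρ)) = 2078.71849/(720·0.4046) = 7.13585
P₀ = 1/(30.18803 + 7.13585) = 1/37.32389 = 0.026792

Final: 0.026792


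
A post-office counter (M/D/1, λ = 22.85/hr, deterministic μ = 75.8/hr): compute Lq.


ρ = 22.85/75.8 = 0.3015
M/D/1: Lq = ρ²/(2(1−ρ)) = 0.09087/(2·0.6985) = 0.06504

Final: 0.06504


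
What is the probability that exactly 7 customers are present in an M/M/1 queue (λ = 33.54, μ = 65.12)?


ρ = 33.54/65.12 = 0.5150
P_n = (1−ρ)·ρ^n = (1 − 0.5150)·0.5150^7 = 0.4850·0.009615 = 0.004663

Final: 0.004663


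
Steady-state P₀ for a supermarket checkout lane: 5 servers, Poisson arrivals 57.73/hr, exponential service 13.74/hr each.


a = λ/μ = 57.73/13.74 = 4.2016; ρ = a/c = 0.8403
Σ_{k=0}^{4} a^k/k! (terms k=0..4) = 1.00000 + 4.20160 + 8.82673 + 12.36213 + 12.98518 = 39.37564
Tail: a^5/(5!(1−ρ)) = 1309.40539/(120·0.1597) = 68.33497
P₀ = 1/(39.37564 + 68.33497) = 1/107.71060 = 0.009284

Final: 0.009284


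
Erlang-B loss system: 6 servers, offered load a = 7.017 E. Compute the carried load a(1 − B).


B(6,7.017) = 0.332390 (Erlang-B)
Carried load = a(1 − B) = 7.017·(1 − 0.332390) = 7.017·0.667610 = 4.6846 E

Final: 4.6846 Erlangs


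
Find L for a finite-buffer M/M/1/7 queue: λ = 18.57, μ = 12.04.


ρ = 18.57/12.04 = 1.5424
L = ρ[1 − (K+1)ρ^K + Kρ^(K+1)] / [(1−ρ)(1−ρ^(K+1))]
Numerator: 1.5424·(1 − 8·20.763374 + 7·32.024572) = 91.099447
Denominator: (-0.5424)·(-31.024572) = 16.826450
L = 91.099447/16.826450 = 5.4141

Final: 5.4141


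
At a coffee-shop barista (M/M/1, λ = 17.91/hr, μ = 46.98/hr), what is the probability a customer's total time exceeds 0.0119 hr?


W ~ Exponential(μ−λ) for M/M/1.
μ − λ = 46.98 − 17.91 = 29.0700
P(W > t) = e^{−(μ−λ)t} = e^{−0.3459} = 0.707560

Final: 0.707560


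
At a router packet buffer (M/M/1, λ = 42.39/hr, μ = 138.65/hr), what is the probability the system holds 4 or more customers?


ρ = 42.39/138.65 = 0.3057
P(N ≥ n) = ρ^n = 0.3057^4 = 0.008737

Final: 0.008737


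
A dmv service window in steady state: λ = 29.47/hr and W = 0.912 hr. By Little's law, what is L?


L = λW = 29.47·0.912 = 26.8766

Final: 26.8766


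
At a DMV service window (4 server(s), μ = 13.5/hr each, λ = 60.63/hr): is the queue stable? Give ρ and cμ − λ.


Total capacity cμ = 4·13.5 = 54.00/hr
ρ = λ/(cμ) = 60.63/54.00 = 1.1228
Stable ⇔ ρ < 1: NO
Spare capacity = cμ − λ = 54.00 − 60.63 = -6.63/hr

Final: ρ = 1.1228; unstable; margin = -6.63/hr


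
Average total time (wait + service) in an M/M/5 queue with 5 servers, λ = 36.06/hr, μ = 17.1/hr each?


a = 2.1088; ρ = 0.4218; P₀ = 0.120191
Lq = P₀·a^c·ρ/(c!(1−ρ)²) = 0.05268
Wq = Lq/λ = 0.05268/36.06 = 0.001461 hr
W = Wq + 1/μ = 0.001461 + 0.05848 = 0.05994 hr

Final: 0.05994 hr


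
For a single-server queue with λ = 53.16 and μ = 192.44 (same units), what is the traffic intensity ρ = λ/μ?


ρ = λ/μ = 53.16/192.44 = 0.2762

Final: 0.2762


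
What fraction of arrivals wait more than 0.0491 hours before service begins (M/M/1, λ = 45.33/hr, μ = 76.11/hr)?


ρ = 45.33/76.11 = 0.5956
P(Wq > t) = ρ·e^{−(μ−λ)t} = 0.5956·e^{−1.5113}
= 0.5956·0.220623 = 0.131400

Final: 0.131400


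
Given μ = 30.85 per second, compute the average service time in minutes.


Mean service time = 1/μ = 1/30.85 second = 0.03241 second
In minutes: 0.03241 × 0.0166667 = 0.0005402 min

Final: 0.0005402 min


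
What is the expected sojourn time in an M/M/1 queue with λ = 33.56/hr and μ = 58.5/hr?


W = 1/(μ−λ) = 1/(58.5 − 33.56) = 1/24.94 = 0.04010 hr

Final: 0.04010 hr


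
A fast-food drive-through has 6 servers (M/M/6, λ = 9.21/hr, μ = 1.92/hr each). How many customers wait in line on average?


a = λ/μ = 4.7969; ρ = a/6 = 0.7995
P₀ = 0.006123
Lq = P₀·a^c·ρ / (c!·(1−ρ)²) = 0.006123·12182.89241·0.7995/(720·0.04021)
= 2.06016

Final: 2.06016


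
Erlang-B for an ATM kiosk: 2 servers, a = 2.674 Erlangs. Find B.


B(c,a) = (a^c/c!) / Σ_{k=0}^{c} a^k/k!
a^2/2! = 3.575138
Σ terms (k=0..2): 1.00000 + 2.67400 + 3.57514 = 7.249138
B = 3.575138/7.249138 = 0.493181

Final: 0.493181


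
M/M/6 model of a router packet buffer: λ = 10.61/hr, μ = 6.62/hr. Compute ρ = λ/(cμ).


ρ = λ/(cμ) = 10.61/(6·6.62) = 10.61/39.72 = 0.2671

Final: 0.2671


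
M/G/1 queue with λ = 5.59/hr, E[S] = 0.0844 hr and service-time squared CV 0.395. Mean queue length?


ρ = λ·E[S] = 5.59·0.0844 = 0.4718
Lq = ρ²(1+C_s²)/(2(1−ρ)) = 0.2226·(1+0.395)/(2·0.5282)
= 0.2226·1.3950/1.0564 = 0.29393

Final: 0.29393


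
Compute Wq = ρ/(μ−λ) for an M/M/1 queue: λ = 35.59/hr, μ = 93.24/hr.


ρ = 35.59/93.24 = 0.3817
Wq = ρ/(μ−λ) = 0.3817/(93.24 − 35.59) = 0.3817/57.65 = 0.006621 hr

Final: 0.006621 hr


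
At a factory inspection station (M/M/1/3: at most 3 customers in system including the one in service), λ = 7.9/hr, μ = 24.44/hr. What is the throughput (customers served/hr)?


ρ = 0.3232; P_K = (1−ρ)ρ^3/(1−ρ^4) = 0.023109
λ_eff = λ(1 − P_K) = 7.9·(1 − 0.023109) = 7.9·0.976891 = 7.7174 /hr

Final: 7.7174 /hr


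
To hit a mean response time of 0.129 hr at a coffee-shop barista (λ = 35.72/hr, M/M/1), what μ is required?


W = 1/(μ−λ) ⇒ μ − λ = 1/W = 1/0.129 = 7.7519
μ = λ + 1/W = 35.72 + 7.7519 = 43.4719 per hr

Final: 43.4719 /hr


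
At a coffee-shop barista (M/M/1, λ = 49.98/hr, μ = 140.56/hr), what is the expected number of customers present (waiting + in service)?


ρ = λ/μ = 49.98/140.56 = 0.3556
L = ρ/(1−ρ) = 0.3556/(1 − 0.3556) = 0.3556/0.6444 = 0.5518

Final: 0.5518


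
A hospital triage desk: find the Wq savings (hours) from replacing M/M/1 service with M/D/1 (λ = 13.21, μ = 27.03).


ρ = 13.21/27.03 = 0.4887
Wq(M/M/1) = ρ/(μ−λ) = 0.4887/13.82 = 0.03536 hr
Wq(M/D/1) = ρ/(2(μ−λ)) = 0.01768 hr
Savings = 0.03536 − 0.01768 = 0.01768 hr

Final: 0.01768 hr


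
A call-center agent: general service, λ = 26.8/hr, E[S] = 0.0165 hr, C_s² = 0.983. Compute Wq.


ρ = λ·E[S] = 26.8·0.0165 = 0.4422
E[S²] = E[S]²(1+C_s²) = 0.0165²·(1+0.983) = 0.0005399
Wq = λ·E[S²]/(2(1−ρ)) = 26.8·0.0005399/(2·0.5578) = 0.01297 hr

Final: 0.01297 hr


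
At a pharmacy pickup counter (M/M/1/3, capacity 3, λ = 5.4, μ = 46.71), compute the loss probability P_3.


ρ = λ/μ = 5.4/46.71 = 0.1156
P_K = (1−ρ)ρ^K/(1−ρ^(K+1)) = (0.8844·0.001545)/(1 − 0.0001786)
= 0.001366/0.999821 = 0.001367

Final: 0.001367


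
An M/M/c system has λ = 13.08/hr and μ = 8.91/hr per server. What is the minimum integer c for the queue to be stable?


Stability requires cμ > λ ⇔ c > λ/μ.
λ/μ = 13.08/8.91 = 1.4680
Minimum integer c = ⌊1.4680⌋ + 1 = 2
Check: 2·8.91 = 17.82 > 13.08, while 1·8.91 = 8.91 ≤ 13.08

Final: 2 servers


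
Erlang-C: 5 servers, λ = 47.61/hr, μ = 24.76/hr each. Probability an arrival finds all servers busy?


a = λ/μ = 1.9229; ρ = a/5 = 0.3846
P₀ = 0.145306 (from M/M/c formula)
C(c,a) = [a^c/(c!(1−ρ))]·P₀ = [26.28680/(120·0.6154)]·0.145306
= 0.35594·0.145306 = 0.051720

Final: 0.051720


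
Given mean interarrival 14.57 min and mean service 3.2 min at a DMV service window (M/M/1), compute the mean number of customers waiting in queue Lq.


λ = 60/14.57 = 4.1181 /hr
μ = 60/3.2 = 18.7500 /hr
ρ = λ/μ = 4.1181/18.7500 = 0.2196
Lq = ρ²/(1−ρ) = 0.04824/0.7804 = 0.06181

Final: 0.06181


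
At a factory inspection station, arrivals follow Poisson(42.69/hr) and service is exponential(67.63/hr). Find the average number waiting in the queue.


ρ = 42.69/67.63 = 0.6312
Lq = ρ²/(1−ρ) = 0.3984/0.3688 = 1.0805

Final: 1.0805


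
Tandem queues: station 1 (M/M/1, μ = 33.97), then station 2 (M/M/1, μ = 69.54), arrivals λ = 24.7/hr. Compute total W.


Each node sees arrival rate λ = 24.7/hr (tandem ⇒ throughput preserved).
W₁ = 1/(μ₁−λ) = 1/(33.97−24.7) = 0.10787 hr
W₂ = 1/(μ₂−λ) = 1/(69.54−24.7) = 0.02230 hr
W_total = W₁ + W₂ = 0.10787 + 0.02230 = 0.13018 hr

Final: 0.13018 hr


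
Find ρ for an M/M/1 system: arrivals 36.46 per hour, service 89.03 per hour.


ρ = λ/μ = 36.46/89.03 = 0.4095

Final: 0.4095


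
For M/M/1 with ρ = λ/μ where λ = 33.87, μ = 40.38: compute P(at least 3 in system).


ρ = 33.87/40.38 = 0.8388
P(N ≥ n) = ρ^n = 0.8388^3 = 0.590129

Final: 0.590129


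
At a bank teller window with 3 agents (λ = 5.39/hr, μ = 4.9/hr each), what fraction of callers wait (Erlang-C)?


a = λ/μ = 1.1000; ρ = a/3 = 0.3667
P₀ = 0.327304 (from M/M/c formula)
C(c,a) = [a^c/(c!(1−ρ))]·P₀ = [1.33100/(6·0.6333)]·0.327304
= 0.35026·0.327304 = 0.114643

Final: 0.114643


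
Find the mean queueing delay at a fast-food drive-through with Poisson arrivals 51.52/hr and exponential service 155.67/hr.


ρ = 51.52/155.67 = 0.3310
Wq = ρ/(μ−λ) = 0.3310/(155.67 − 51.52) = 0.3310/104.15 = 0.003178 hr

Final: 0.003178 hr


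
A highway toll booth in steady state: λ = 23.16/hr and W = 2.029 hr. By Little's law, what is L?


L = λW = 23.16·2.029 = 46.9916

Final: 46.9916


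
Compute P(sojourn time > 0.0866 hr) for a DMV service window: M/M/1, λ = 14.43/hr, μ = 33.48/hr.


W ~ Exponential(μ−λ) for M/M/1.
μ − λ = 33.48 − 14.43 = 19.0500
P(W > t) = e^{−(μ−λ)t} = e^{−1.6497} = 0.192102

Final: 0.192102


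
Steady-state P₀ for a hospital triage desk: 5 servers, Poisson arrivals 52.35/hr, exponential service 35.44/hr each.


a = λ/μ = 52.35/35.44 = 1.4771; ρ = a/c = 0.2954
Σ_{k=0}^{4} a^k/k! (terms k=0..4) = 1.00000 + 1.47714 + 1.09098 + 0.53718 + 0.19837 = 4.30367
Tail: a^5/(5!(1−ρ)) = 7.03258/(120·0.7046) = 0.08318
P₀ = 1/(4.30367 + 0.08318) = 1/4.38685 = 0.227954

Final: 0.227954


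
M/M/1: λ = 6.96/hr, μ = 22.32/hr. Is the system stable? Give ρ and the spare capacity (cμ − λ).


Total capacity cμ = 1·22.32 = 22.32/hr
ρ = λ/(cμ) = 6.96/22.32 = 0.3118
Stable ⇔ ρ < 1: YES
Spare capacity = cμ − λ = 22.32 − 6.96 = 15.36/hr

Final: ρ = 0.3118; stable; margin = 15.36/hr


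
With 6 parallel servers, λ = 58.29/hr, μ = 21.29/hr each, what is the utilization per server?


ρ = λ/(cμ) = 58.29/(6·21.29) = 58.29/127.74 = 0.4563

Final: 0.4563


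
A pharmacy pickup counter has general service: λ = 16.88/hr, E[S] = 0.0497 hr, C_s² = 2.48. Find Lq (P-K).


ρ = λ·E[S] = 16.88·0.0497 = 0.8389
Lq = ρ²(1+C_s²)/(2(1−ρ)) = 0.7038·(1+2.48)/(2·0.1611)
= 0.7038·3.4800/0.3221 = 7.60341

Final: 7.60341


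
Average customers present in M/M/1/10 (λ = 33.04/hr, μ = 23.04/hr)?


ρ = 33.04/23.04 = 1.4340
L = ρ[1 − (K+1)ρ^K + Kρ^(K+1)] / [(1−ρ)(1−ρ^(K+1))]
Numerator: 1.4340·(1 − 11·36.776944 + 10·52.739159) = 177.597470
Denominator: (-0.4340)·(-51.739159) = 22.456232
L = 177.597470/22.456232 = 7.9086

Final: 7.9086


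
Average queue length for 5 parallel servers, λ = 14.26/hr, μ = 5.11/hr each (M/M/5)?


a = λ/μ = 2.7906; ρ = a/5 = 0.5581
P₀ = 0.058738
Lq = P₀·a^c·ρ / (c!·(1−ρ)²) = 0.058738·169.23615·0.5581/(120·0.19526)
= 0.23678

Final: 0.23678


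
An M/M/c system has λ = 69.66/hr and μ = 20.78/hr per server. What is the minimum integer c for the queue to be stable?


Stability requires cμ > λ ⇔ c > λ/μ.
λ/μ = 69.66/20.78 = 3.3523
Minimum integer c = ⌊3.3523⌋ + 1 = 4
Check: 4·20.78 = 83.12 > 69.66, while 3·20.78 = 62.34 ≤ 69.66

Final: 4 servers


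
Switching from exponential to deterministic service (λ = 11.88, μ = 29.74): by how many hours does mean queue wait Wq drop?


ρ = 11.88/29.74 = 0.3995
Wq(M/M/1) = ρ/(μ−λ) = 0.3995/17.86 = 0.02237 hr
Wq(M/D/1) = ρ/(2(μ−λ)) = 0.01118 hr
Savings = 0.02237 − 0.01118 = 0.01118 hr

Final: 0.01118 hr


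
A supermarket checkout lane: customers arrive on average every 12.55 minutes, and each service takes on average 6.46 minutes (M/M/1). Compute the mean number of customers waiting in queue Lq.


λ = 60/12.55 = 4.7809 /hr
μ = 60/6.46 = 9.2879 /hr
ρ = λ/μ = 4.7809/9.2879 = 0.5147
Lq = ρ²/(1−ρ) = 0.2650/0.4853 = 0.5460

Final: 0.5460


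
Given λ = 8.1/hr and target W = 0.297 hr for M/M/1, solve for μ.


W = 1/(μ−λ) ⇒ μ − λ = 1/W = 1/0.297 = 3.3670
μ = λ + 1/W = 8.1 + 3.3670 = 11.4670 per hr

Final: 11.4670 /hr


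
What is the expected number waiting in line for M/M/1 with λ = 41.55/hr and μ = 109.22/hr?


ρ = 41.55/109.22 = 0.3804
Lq = ρ²/(1−ρ) = 0.1447/0.6196 = 0.2336

Final: 0.2336


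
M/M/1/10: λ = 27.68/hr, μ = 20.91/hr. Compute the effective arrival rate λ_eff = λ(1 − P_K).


ρ = 1.3238; P_K = (1−ρ)ρ^10/(1−ρ^11) = 0.256298
λ_eff = λ(1 − P_K) = 27.68·(1 − 0.256298) = 27.68·0.743702 = 20.5857 /hr

Final: 20.5857 /hr


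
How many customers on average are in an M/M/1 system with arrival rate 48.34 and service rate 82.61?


ρ = λ/μ = 48.34/82.61 = 0.5852
L = ρ/(1−ρ) = 0.5852/(1 − 0.5852) = 0.5852/0.4148 = 1.4106

Final: 1.4106


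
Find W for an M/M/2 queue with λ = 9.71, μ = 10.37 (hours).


a = 0.9364; ρ = 0.4682; P₀ = 0.362233
Lq = P₀·a^c·ρ/(c!(1−ρ)²) = 0.26285
Wq = Lq/λ = 0.26285/9.71 = 0.02707 hr
W = Wq + 1/μ = 0.02707 + 0.09643 = 0.12350 hr

Final: 0.12350 hr


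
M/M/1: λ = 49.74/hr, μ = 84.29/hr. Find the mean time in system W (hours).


W = 1/(μ−λ) = 1/(84.29 − 49.74) = 1/34.55 = 0.02894 hr

Final: 0.02894 hr


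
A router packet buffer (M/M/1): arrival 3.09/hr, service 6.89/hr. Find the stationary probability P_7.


ρ = 3.09/6.89 = 0.4485
P_n = (1−ρ)·ρ^n = (1 − 0.4485)·0.4485^7 = 0.5515·0.003649 = 0.002013

Final: 0.002013


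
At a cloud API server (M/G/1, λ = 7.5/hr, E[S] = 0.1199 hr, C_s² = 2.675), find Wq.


ρ = λ·E[S] = 7.5·0.1199 = 0.8993
E[S²] = E[S]²(1+C_s²) = 0.1199²·(1+2.675) = 0.052832
Wq = λ·E[S²]/(2(1−ρ)) = 7.5·0.052832/(2·0.1007) = 1.96645 hr

Final: 1.96645 hr


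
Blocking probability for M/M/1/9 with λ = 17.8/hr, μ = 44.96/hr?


ρ = λ/μ = 17.8/44.96 = 0.3959
P_K = (1−ρ)ρ^K/(1−ρ^(K+1)) = (0.6041·0.0002390)/(1 − 0.00009461)
= 0.0001444/0.999905 = 0.0001444

Final: 0.0001444


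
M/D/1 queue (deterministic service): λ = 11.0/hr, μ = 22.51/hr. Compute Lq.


ρ = 11.0/22.51 = 0.4887
M/D/1: Lq = ρ²/(2(1−ρ)) = 0.2388/(2·0.5113) = 0.23351

Final: 0.23351


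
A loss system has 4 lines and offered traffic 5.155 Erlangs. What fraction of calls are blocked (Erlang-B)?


B(c,a) = (a^c/c!) / Σ_{k=0}^{c} a^k/k!
a^4/4! = 29.424117
Σ terms (k=0..4): 1.00000 + 5.15500 + 13.28701 + 22.83152 + 29.42412 = 71.697646
B = 29.424117/71.697646 = 0.410392

Final: 0.410392


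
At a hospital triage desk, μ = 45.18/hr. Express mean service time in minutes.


Mean service time = 1/μ = 1/45.18 hour = 0.02213 hour
In minutes: 0.02213 × 60 = 1.3280 min

Final: 1.3280 min


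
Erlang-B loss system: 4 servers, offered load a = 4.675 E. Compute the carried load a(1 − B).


B(4,4.675) = 0.371774 (Erlang-B)
Carried load = a(1 − B) = 4.675·(1 − 0.371774) = 4.675·0.628226 = 2.9370 E

Final: 2.9370 Erlangs


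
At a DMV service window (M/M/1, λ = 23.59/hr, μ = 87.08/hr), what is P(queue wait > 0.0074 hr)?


ρ = 23.59/87.08 = 0.2709
P(Wq > t) = ρ·e^{−(μ−λ)t} = 0.2709·e^{−0.4698}
= 0.2709·0.625111 = 0.169343

Final: 0.169343


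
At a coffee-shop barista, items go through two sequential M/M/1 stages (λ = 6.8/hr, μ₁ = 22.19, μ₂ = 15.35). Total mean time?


Each node sees arrival rate λ = 6.8/hr (tandem ⇒ throughput preserved).
W₁ = 1/(μ₁−λ) = 1/(22.19−6.8) = 0.06498 hr
W₂ = 1/(μ₂−λ) = 1/(15.35−6.8) = 0.11696 hr
W_total = W₁ + W₂ = 0.06498 + 0.11696 = 0.18194 hr

Final: 0.18194 hr


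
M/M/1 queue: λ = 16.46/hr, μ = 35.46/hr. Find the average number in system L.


ρ = λ/μ = 16.46/35.46 = 0.4642
L = ρ/(1−ρ) = 0.4642/(1 − 0.4642) = 0.4642/0.5358 = 0.8663

Final: 0.8663


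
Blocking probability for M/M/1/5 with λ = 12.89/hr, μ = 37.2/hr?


ρ = λ/μ = 12.89/37.2 = 0.3465
P_K = (1−ρ)ρ^K/(1−ρ^(K+1)) = (0.6535·0.004995)/(1 − 0.001731)
= 0.003264/0.998269 = 0.003270

Final: 0.003270
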